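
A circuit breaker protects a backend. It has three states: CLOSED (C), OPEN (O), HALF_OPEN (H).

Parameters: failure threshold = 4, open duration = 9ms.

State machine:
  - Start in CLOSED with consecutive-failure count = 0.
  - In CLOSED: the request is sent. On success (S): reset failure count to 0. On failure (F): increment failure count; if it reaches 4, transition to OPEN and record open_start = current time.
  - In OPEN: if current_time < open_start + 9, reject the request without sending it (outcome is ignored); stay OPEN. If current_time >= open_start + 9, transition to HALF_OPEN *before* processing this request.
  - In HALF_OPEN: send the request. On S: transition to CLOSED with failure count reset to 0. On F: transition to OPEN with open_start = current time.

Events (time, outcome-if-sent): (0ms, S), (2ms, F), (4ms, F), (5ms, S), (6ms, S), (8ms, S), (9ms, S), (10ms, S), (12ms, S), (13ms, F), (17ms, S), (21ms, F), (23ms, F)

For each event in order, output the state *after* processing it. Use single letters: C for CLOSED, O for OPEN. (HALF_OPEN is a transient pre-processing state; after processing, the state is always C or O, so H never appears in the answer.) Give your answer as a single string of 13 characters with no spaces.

State after each event:
  event#1 t=0ms outcome=S: state=CLOSED
  event#2 t=2ms outcome=F: state=CLOSED
  event#3 t=4ms outcome=F: state=CLOSED
  event#4 t=5ms outcome=S: state=CLOSED
  event#5 t=6ms outcome=S: state=CLOSED
  event#6 t=8ms outcome=S: state=CLOSED
  event#7 t=9ms outcome=S: state=CLOSED
  event#8 t=10ms outcome=S: state=CLOSED
  event#9 t=12ms outcome=S: state=CLOSED
  event#10 t=13ms outcome=F: state=CLOSED
  event#11 t=17ms outcome=S: state=CLOSED
  event#12 t=21ms outcome=F: state=CLOSED
  event#13 t=23ms outcome=F: state=CLOSED

Answer: CCCCCCCCCCCCC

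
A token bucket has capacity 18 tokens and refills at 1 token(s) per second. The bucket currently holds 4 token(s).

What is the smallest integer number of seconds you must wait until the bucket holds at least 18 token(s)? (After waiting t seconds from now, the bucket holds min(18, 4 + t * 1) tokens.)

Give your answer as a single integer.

Need 4 + t * 1 >= 18, so t >= 14/1.
Smallest integer t = ceil(14/1) = 14.

Answer: 14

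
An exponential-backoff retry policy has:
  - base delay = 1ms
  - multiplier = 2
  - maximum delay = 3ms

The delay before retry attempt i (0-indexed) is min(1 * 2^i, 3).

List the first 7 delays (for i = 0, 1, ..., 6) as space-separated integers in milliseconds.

Answer: 1 2 3 3 3 3 3

Derivation:
Computing each delay:
  i=0: min(1*2^0, 3) = 1
  i=1: min(1*2^1, 3) = 2
  i=2: min(1*2^2, 3) = 3
  i=3: min(1*2^3, 3) = 3
  i=4: min(1*2^4, 3) = 3
  i=5: min(1*2^5, 3) = 3
  i=6: min(1*2^6, 3) = 3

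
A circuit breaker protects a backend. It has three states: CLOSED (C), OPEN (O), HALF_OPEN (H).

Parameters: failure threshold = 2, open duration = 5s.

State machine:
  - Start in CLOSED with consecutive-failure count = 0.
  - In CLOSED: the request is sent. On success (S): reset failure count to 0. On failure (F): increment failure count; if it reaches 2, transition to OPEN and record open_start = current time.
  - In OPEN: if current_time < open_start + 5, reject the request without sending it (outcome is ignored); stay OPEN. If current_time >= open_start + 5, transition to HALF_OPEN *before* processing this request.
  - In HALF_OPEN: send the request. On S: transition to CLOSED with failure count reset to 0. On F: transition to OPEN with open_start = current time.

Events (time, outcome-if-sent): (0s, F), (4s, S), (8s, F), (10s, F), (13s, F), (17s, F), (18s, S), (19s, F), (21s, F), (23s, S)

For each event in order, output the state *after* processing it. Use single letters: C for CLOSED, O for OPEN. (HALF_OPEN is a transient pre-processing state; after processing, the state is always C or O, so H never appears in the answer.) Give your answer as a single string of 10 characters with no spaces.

State after each event:
  event#1 t=0s outcome=F: state=CLOSED
  event#2 t=4s outcome=S: state=CLOSED
  event#3 t=8s outcome=F: state=CLOSED
  event#4 t=10s outcome=F: state=OPEN
  event#5 t=13s outcome=F: state=OPEN
  event#6 t=17s outcome=F: state=OPEN
  event#7 t=18s outcome=S: state=OPEN
  event#8 t=19s outcome=F: state=OPEN
  event#9 t=21s outcome=F: state=OPEN
  event#10 t=23s outcome=S: state=CLOSED

Answer: CCCOOOOOOC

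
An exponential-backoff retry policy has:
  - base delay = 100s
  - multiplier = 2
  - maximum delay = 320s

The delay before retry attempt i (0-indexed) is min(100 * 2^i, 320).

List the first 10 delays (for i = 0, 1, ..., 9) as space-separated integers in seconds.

Answer: 100 200 320 320 320 320 320 320 320 320

Derivation:
Computing each delay:
  i=0: min(100*2^0, 320) = 100
  i=1: min(100*2^1, 320) = 200
  i=2: min(100*2^2, 320) = 320
  i=3: min(100*2^3, 320) = 320
  i=4: min(100*2^4, 320) = 320
  i=5: min(100*2^5, 320) = 320
  i=6: min(100*2^6, 320) = 320
  i=7: min(100*2^7, 320) = 320
  i=8: min(100*2^8, 320) = 320
  i=9: min(100*2^9, 320) = 320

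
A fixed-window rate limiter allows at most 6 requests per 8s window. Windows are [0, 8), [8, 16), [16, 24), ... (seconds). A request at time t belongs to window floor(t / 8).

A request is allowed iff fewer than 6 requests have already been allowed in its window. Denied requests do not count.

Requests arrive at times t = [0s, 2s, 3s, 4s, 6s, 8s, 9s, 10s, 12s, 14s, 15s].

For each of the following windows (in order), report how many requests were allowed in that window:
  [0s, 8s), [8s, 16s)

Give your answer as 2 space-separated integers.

Processing requests:
  req#1 t=0s (window 0): ALLOW
  req#2 t=2s (window 0): ALLOW
  req#3 t=3s (window 0): ALLOW
  req#4 t=4s (window 0): ALLOW
  req#5 t=6s (window 0): ALLOW
  req#6 t=8s (window 1): ALLOW
  req#7 t=9s (window 1): ALLOW
  req#8 t=10s (window 1): ALLOW
  req#9 t=12s (window 1): ALLOW
  req#10 t=14s (window 1): ALLOW
  req#11 t=15s (window 1): ALLOW

Allowed counts by window: 5 6

Answer: 5 6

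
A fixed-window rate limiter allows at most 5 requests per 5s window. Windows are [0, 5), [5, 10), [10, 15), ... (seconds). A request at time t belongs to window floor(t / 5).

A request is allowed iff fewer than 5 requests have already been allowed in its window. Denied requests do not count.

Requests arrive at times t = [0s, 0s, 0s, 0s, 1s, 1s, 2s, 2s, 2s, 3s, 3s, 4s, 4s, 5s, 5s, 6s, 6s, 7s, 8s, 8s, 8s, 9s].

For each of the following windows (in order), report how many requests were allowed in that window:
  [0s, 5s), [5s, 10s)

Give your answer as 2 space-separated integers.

Answer: 5 5

Derivation:
Processing requests:
  req#1 t=0s (window 0): ALLOW
  req#2 t=0s (window 0): ALLOW
  req#3 t=0s (window 0): ALLOW
  req#4 t=0s (window 0): ALLOW
  req#5 t=1s (window 0): ALLOW
  req#6 t=1s (window 0): DENY
  req#7 t=2s (window 0): DENY
  req#8 t=2s (window 0): DENY
  req#9 t=2s (window 0): DENY
  req#10 t=3s (window 0): DENY
  req#11 t=3s (window 0): DENY
  req#12 t=4s (window 0): DENY
  req#13 t=4s (window 0): DENY
  req#14 t=5s (window 1): ALLOW
  req#15 t=5s (window 1): ALLOW
  req#16 t=6s (window 1): ALLOW
  req#17 t=6s (window 1): ALLOW
  req#18 t=7s (window 1): ALLOW
  req#19 t=8s (window 1): DENY
  req#20 t=8s (window 1): DENY
  req#21 t=8s (window 1): DENY
  req#22 t=9s (window 1): DENY

Allowed counts by window: 5 5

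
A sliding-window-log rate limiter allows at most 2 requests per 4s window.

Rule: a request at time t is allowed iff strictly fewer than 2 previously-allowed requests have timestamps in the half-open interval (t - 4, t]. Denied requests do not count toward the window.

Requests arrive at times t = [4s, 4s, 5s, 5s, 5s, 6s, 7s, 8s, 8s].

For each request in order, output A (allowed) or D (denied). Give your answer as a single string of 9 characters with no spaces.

Tracking allowed requests in the window:
  req#1 t=4s: ALLOW
  req#2 t=4s: ALLOW
  req#3 t=5s: DENY
  req#4 t=5s: DENY
  req#5 t=5s: DENY
  req#6 t=6s: DENY
  req#7 t=7s: DENY
  req#8 t=8s: ALLOW
  req#9 t=8s: ALLOW

Answer: AADDDDDAA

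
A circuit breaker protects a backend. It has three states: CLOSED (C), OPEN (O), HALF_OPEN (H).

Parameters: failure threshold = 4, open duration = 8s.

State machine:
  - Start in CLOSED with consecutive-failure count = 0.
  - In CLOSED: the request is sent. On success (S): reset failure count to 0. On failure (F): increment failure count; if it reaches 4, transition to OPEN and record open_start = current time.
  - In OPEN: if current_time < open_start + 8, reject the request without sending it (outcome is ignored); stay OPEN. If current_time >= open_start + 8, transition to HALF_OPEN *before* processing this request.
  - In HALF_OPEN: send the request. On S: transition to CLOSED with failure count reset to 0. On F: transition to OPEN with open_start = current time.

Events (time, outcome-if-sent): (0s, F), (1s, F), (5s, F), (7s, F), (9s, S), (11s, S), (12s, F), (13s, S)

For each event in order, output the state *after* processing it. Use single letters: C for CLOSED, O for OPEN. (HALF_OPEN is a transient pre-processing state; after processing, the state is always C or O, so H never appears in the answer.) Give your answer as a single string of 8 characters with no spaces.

Answer: CCCOOOOO

Derivation:
State after each event:
  event#1 t=0s outcome=F: state=CLOSED
  event#2 t=1s outcome=F: state=CLOSED
  event#3 t=5s outcome=F: state=CLOSED
  event#4 t=7s outcome=F: state=OPEN
  event#5 t=9s outcome=S: state=OPEN
  event#6 t=11s outcome=S: state=OPEN
  event#7 t=12s outcome=F: state=OPEN
  event#8 t=13s outcome=S: state=OPEN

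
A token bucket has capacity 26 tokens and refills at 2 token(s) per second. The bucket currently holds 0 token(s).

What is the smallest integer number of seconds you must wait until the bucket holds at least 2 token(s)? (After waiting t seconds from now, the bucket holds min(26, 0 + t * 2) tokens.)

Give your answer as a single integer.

Need 0 + t * 2 >= 2, so t >= 2/2.
Smallest integer t = ceil(2/2) = 1.

Answer: 1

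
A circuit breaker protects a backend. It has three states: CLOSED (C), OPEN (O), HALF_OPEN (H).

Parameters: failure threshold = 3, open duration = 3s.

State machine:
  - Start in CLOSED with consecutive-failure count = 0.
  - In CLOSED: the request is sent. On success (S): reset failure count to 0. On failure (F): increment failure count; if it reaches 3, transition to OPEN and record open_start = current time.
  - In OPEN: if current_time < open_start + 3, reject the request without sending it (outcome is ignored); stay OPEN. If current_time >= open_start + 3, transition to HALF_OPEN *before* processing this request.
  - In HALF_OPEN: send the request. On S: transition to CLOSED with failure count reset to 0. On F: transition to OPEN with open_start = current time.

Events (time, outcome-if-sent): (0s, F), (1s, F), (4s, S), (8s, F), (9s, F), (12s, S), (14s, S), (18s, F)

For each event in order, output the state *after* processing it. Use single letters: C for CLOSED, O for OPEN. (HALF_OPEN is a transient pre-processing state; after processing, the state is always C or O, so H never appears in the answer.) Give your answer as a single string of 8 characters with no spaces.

Answer: CCCCCCCC

Derivation:
State after each event:
  event#1 t=0s outcome=F: state=CLOSED
  event#2 t=1s outcome=F: state=CLOSED
  event#3 t=4s outcome=S: state=CLOSED
  event#4 t=8s outcome=F: state=CLOSED
  event#5 t=9s outcome=F: state=CLOSED
  event#6 t=12s outcome=S: state=CLOSED
  event#7 t=14s outcome=S: state=CLOSED
  event#8 t=18s outcome=F: state=CLOSED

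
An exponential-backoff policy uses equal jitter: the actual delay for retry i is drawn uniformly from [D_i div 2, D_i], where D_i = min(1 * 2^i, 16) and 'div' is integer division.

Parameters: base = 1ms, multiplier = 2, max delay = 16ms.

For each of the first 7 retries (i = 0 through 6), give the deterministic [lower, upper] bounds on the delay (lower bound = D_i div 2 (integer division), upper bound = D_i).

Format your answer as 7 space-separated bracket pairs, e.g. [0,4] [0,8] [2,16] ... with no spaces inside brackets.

Answer: [0,1] [1,2] [2,4] [4,8] [8,16] [8,16] [8,16]

Derivation:
Computing bounds per retry:
  i=0: D_i=min(1*2^0,16)=1, bounds=[0,1]
  i=1: D_i=min(1*2^1,16)=2, bounds=[1,2]
  i=2: D_i=min(1*2^2,16)=4, bounds=[2,4]
  i=3: D_i=min(1*2^3,16)=8, bounds=[4,8]
  i=4: D_i=min(1*2^4,16)=16, bounds=[8,16]
  i=5: D_i=min(1*2^5,16)=16, bounds=[8,16]
  i=6: D_i=min(1*2^6,16)=16, bounds=[8,16]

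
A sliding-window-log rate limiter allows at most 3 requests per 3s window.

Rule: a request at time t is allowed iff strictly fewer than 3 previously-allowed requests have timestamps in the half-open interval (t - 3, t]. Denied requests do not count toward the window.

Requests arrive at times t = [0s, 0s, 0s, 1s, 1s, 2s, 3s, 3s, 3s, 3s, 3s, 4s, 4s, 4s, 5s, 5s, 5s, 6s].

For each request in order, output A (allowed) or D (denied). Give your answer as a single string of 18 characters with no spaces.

Tracking allowed requests in the window:
  req#1 t=0s: ALLOW
  req#2 t=0s: ALLOW
  req#3 t=0s: ALLOW
  req#4 t=1s: DENY
  req#5 t=1s: DENY
  req#6 t=2s: DENY
  req#7 t=3s: ALLOW
  req#8 t=3s: ALLOW
  req#9 t=3s: ALLOW
  req#10 t=3s: DENY
  req#11 t=3s: DENY
  req#12 t=4s: DENY
  req#13 t=4s: DENY
  req#14 t=4s: DENY
  req#15 t=5s: DENY
  req#16 t=5s: DENY
  req#17 t=5s: DENY
  req#18 t=6s: ALLOW

Answer: AAADDDAAADDDDDDDDA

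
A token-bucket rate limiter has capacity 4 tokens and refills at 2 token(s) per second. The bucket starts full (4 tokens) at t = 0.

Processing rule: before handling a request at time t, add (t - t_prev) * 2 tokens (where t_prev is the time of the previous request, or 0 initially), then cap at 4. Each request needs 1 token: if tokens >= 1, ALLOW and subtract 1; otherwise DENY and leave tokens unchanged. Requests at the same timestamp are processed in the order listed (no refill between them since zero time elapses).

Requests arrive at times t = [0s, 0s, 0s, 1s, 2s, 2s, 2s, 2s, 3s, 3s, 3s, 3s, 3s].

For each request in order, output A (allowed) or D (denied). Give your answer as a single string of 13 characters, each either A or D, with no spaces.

Simulating step by step:
  req#1 t=0s: ALLOW
  req#2 t=0s: ALLOW
  req#3 t=0s: ALLOW
  req#4 t=1s: ALLOW
  req#5 t=2s: ALLOW
  req#6 t=2s: ALLOW
  req#7 t=2s: ALLOW
  req#8 t=2s: ALLOW
  req#9 t=3s: ALLOW
  req#10 t=3s: ALLOW
  req#11 t=3s: DENY
  req#12 t=3s: DENY
  req#13 t=3s: DENY

Answer: AAAAAAAAAADDD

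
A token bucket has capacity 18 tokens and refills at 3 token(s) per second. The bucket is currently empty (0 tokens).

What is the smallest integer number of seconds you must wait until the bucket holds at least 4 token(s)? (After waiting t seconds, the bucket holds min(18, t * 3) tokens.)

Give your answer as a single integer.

Answer: 2

Derivation:
Need t * 3 >= 4, so t >= 4/3.
Smallest integer t = ceil(4/3) = 2.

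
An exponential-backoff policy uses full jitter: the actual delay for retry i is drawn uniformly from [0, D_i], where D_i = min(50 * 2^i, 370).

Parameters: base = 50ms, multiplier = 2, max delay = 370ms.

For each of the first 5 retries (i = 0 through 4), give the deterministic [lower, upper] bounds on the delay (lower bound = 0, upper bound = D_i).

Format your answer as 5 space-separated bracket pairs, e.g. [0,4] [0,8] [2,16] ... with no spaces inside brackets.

Computing bounds per retry:
  i=0: D_i=min(50*2^0,370)=50, bounds=[0,50]
  i=1: D_i=min(50*2^1,370)=100, bounds=[0,100]
  i=2: D_i=min(50*2^2,370)=200, bounds=[0,200]
  i=3: D_i=min(50*2^3,370)=370, bounds=[0,370]
  i=4: D_i=min(50*2^4,370)=370, bounds=[0,370]

Answer: [0,50] [0,100] [0,200] [0,370] [0,370]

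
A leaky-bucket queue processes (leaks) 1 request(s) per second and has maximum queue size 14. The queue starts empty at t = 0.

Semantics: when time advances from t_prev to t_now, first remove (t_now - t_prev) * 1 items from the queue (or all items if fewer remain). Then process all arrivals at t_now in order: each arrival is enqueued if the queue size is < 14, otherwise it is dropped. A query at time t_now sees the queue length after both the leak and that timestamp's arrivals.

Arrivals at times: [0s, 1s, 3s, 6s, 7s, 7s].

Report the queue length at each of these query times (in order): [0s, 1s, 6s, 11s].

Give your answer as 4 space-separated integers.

Answer: 1 1 1 0

Derivation:
Queue lengths at query times:
  query t=0s: backlog = 1
  query t=1s: backlog = 1
  query t=6s: backlog = 1
  query t=11s: backlog = 0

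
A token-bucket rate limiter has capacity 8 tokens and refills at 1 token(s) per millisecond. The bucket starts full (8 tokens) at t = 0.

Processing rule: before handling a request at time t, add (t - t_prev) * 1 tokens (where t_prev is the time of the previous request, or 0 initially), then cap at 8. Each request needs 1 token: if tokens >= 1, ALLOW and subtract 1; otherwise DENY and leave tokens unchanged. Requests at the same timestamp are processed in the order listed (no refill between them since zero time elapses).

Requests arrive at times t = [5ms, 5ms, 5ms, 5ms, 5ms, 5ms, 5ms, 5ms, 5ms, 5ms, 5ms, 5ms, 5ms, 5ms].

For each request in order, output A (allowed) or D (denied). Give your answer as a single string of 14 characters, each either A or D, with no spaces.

Simulating step by step:
  req#1 t=5ms: ALLOW
  req#2 t=5ms: ALLOW
  req#3 t=5ms: ALLOW
  req#4 t=5ms: ALLOW
  req#5 t=5ms: ALLOW
  req#6 t=5ms: ALLOW
  req#7 t=5ms: ALLOW
  req#8 t=5ms: ALLOW
  req#9 t=5ms: DENY
  req#10 t=5ms: DENY
  req#11 t=5ms: DENY
  req#12 t=5ms: DENY
  req#13 t=5ms: DENY
  req#14 t=5ms: DENY

Answer: AAAAAAAADDDDDD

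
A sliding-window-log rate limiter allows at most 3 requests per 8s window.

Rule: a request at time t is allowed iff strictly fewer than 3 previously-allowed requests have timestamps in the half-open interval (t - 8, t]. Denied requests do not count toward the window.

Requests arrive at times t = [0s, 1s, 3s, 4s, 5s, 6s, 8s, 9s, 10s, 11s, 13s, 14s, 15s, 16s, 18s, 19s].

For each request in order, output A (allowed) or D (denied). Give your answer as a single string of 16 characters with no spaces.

Answer: AAADDDAADADDDAAA

Derivation:
Tracking allowed requests in the window:
  req#1 t=0s: ALLOW
  req#2 t=1s: ALLOW
  req#3 t=3s: ALLOW
  req#4 t=4s: DENY
  req#5 t=5s: DENY
  req#6 t=6s: DENY
  req#7 t=8s: ALLOW
  req#8 t=9s: ALLOW
  req#9 t=10s: DENY
  req#10 t=11s: ALLOW
  req#11 t=13s: DENY
  req#12 t=14s: DENY
  req#13 t=15s: DENY
  req#14 t=16s: ALLOW
  req#15 t=18s: ALLOW
  req#16 t=19s: ALLOW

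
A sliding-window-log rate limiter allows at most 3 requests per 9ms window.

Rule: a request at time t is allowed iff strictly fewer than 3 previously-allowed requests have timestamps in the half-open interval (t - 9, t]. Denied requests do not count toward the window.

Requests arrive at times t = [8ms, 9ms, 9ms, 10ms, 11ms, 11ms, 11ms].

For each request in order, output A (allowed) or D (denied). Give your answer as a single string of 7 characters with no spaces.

Tracking allowed requests in the window:
  req#1 t=8ms: ALLOW
  req#2 t=9ms: ALLOW
  req#3 t=9ms: ALLOW
  req#4 t=10ms: DENY
  req#5 t=11ms: DENY
  req#6 t=11ms: DENY
  req#7 t=11ms: DENY

Answer: AAADDDD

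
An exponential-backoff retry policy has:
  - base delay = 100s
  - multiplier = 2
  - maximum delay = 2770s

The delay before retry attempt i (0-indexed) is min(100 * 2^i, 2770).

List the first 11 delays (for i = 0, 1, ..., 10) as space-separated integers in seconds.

Answer: 100 200 400 800 1600 2770 2770 2770 2770 2770 2770

Derivation:
Computing each delay:
  i=0: min(100*2^0, 2770) = 100
  i=1: min(100*2^1, 2770) = 200
  i=2: min(100*2^2, 2770) = 400
  i=3: min(100*2^3, 2770) = 800
  i=4: min(100*2^4, 2770) = 1600
  i=5: min(100*2^5, 2770) = 2770
  i=6: min(100*2^6, 2770) = 2770
  i=7: min(100*2^7, 2770) = 2770
  i=8: min(100*2^8, 2770) = 2770
  i=9: min(100*2^9, 2770) = 2770
  i=10: min(100*2^10, 2770) = 2770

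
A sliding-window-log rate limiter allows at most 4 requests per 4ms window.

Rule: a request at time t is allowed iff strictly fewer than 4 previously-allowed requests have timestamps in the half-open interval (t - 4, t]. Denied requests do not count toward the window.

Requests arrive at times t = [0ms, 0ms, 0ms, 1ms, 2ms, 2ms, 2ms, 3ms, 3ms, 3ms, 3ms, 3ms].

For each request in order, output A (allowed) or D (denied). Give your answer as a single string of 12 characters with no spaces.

Answer: AAAADDDDDDDD

Derivation:
Tracking allowed requests in the window:
  req#1 t=0ms: ALLOW
  req#2 t=0ms: ALLOW
  req#3 t=0ms: ALLOW
  req#4 t=1ms: ALLOW
  req#5 t=2ms: DENY
  req#6 t=2ms: DENY
  req#7 t=2ms: DENY
  req#8 t=3ms: DENY
  req#9 t=3ms: DENY
  req#10 t=3ms: DENY
  req#11 t=3ms: DENY
  req#12 t=3ms: DENY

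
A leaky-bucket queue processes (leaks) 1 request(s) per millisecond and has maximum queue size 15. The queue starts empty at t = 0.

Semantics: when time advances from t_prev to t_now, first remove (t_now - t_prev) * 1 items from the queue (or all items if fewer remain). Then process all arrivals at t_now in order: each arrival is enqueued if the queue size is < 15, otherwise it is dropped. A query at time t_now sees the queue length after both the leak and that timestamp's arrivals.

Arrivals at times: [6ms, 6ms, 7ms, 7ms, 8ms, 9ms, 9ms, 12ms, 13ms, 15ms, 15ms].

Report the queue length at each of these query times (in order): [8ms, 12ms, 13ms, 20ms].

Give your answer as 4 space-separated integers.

Queue lengths at query times:
  query t=8ms: backlog = 3
  query t=12ms: backlog = 2
  query t=13ms: backlog = 2
  query t=20ms: backlog = 0

Answer: 3 2 2 0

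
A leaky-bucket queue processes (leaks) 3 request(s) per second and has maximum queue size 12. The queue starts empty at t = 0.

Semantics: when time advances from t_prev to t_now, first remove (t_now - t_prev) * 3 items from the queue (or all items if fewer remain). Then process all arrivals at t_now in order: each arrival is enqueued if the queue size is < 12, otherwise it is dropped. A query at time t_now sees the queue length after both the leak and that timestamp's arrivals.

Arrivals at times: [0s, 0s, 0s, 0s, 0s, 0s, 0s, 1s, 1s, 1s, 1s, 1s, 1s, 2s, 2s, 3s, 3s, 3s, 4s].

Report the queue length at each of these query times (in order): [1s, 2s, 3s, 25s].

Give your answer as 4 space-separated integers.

Queue lengths at query times:
  query t=1s: backlog = 10
  query t=2s: backlog = 9
  query t=3s: backlog = 9
  query t=25s: backlog = 0

Answer: 10 9 9 0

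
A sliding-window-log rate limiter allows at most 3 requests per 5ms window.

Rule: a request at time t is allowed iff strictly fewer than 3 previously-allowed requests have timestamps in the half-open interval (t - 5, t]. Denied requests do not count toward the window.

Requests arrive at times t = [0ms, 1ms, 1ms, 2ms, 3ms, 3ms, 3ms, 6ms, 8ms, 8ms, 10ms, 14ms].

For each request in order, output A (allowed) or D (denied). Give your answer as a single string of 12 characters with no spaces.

Tracking allowed requests in the window:
  req#1 t=0ms: ALLOW
  req#2 t=1ms: ALLOW
  req#3 t=1ms: ALLOW
  req#4 t=2ms: DENY
  req#5 t=3ms: DENY
  req#6 t=3ms: DENY
  req#7 t=3ms: DENY
  req#8 t=6ms: ALLOW
  req#9 t=8ms: ALLOW
  req#10 t=8ms: ALLOW
  req#11 t=10ms: DENY
  req#12 t=14ms: ALLOW

Answer: AAADDDDAAADA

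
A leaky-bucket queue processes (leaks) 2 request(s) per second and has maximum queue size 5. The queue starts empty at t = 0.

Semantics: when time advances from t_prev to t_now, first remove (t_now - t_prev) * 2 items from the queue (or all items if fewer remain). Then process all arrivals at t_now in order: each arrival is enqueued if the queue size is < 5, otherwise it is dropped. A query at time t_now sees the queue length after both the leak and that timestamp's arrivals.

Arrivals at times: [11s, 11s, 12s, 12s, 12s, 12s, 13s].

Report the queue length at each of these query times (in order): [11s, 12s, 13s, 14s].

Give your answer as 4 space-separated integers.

Queue lengths at query times:
  query t=11s: backlog = 2
  query t=12s: backlog = 4
  query t=13s: backlog = 3
  query t=14s: backlog = 1

Answer: 2 4 3 1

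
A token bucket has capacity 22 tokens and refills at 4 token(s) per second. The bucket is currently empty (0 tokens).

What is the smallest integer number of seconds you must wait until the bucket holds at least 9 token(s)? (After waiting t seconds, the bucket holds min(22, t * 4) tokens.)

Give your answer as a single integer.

Need t * 4 >= 9, so t >= 9/4.
Smallest integer t = ceil(9/4) = 3.

Answer: 3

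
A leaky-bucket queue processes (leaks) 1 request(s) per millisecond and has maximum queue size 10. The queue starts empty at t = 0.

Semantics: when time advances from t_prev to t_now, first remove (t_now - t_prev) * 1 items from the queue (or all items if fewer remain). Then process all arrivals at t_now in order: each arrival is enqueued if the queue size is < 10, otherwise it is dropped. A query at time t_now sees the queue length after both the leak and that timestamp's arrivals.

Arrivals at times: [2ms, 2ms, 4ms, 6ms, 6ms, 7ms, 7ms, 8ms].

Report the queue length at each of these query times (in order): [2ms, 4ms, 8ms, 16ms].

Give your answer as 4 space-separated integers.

Queue lengths at query times:
  query t=2ms: backlog = 2
  query t=4ms: backlog = 1
  query t=8ms: backlog = 3
  query t=16ms: backlog = 0

Answer: 2 1 3 0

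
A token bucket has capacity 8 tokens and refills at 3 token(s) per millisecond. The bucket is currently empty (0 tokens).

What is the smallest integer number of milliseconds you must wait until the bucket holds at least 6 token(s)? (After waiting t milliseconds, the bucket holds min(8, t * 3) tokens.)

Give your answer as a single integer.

Answer: 2

Derivation:
Need t * 3 >= 6, so t >= 6/3.
Smallest integer t = ceil(6/3) = 2.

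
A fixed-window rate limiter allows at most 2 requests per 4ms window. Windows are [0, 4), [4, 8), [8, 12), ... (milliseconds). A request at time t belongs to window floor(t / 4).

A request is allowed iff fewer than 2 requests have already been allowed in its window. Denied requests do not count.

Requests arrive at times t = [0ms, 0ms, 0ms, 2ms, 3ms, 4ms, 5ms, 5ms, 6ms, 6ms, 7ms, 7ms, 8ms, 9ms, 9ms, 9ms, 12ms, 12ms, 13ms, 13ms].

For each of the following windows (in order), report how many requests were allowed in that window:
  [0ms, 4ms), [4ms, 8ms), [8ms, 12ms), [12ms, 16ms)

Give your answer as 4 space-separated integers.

Processing requests:
  req#1 t=0ms (window 0): ALLOW
  req#2 t=0ms (window 0): ALLOW
  req#3 t=0ms (window 0): DENY
  req#4 t=2ms (window 0): DENY
  req#5 t=3ms (window 0): DENY
  req#6 t=4ms (window 1): ALLOW
  req#7 t=5ms (window 1): ALLOW
  req#8 t=5ms (window 1): DENY
  req#9 t=6ms (window 1): DENY
  req#10 t=6ms (window 1): DENY
  req#11 t=7ms (window 1): DENY
  req#12 t=7ms (window 1): DENY
  req#13 t=8ms (window 2): ALLOW
  req#14 t=9ms (window 2): ALLOW
  req#15 t=9ms (window 2): DENY
  req#16 t=9ms (window 2): DENY
  req#17 t=12ms (window 3): ALLOW
  req#18 t=12ms (window 3): ALLOW
  req#19 t=13ms (window 3): DENY
  req#20 t=13ms (window 3): DENY

Allowed counts by window: 2 2 2 2

Answer: 2 2 2 2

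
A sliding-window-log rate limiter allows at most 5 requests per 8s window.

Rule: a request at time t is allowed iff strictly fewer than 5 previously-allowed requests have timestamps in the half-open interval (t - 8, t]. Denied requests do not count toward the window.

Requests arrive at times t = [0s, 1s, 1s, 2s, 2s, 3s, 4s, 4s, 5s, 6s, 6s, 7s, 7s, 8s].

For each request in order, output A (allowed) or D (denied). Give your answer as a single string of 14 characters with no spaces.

Answer: AAAAADDDDDDDDA

Derivation:
Tracking allowed requests in the window:
  req#1 t=0s: ALLOW
  req#2 t=1s: ALLOW
  req#3 t=1s: ALLOW
  req#4 t=2s: ALLOW
  req#5 t=2s: ALLOW
  req#6 t=3s: DENY
  req#7 t=4s: DENY
  req#8 t=4s: DENY
  req#9 t=5s: DENY
  req#10 t=6s: DENY
  req#11 t=6s: DENY
  req#12 t=7s: DENY
  req#13 t=7s: DENY
  req#14 t=8s: ALLOW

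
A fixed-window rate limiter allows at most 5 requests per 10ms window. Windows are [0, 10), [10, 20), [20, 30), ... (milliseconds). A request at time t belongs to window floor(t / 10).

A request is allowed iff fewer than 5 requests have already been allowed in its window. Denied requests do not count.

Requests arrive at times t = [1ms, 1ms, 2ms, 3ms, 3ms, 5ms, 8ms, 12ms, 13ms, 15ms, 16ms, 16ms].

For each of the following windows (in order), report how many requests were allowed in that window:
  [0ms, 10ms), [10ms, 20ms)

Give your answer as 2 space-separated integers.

Processing requests:
  req#1 t=1ms (window 0): ALLOW
  req#2 t=1ms (window 0): ALLOW
  req#3 t=2ms (window 0): ALLOW
  req#4 t=3ms (window 0): ALLOW
  req#5 t=3ms (window 0): ALLOW
  req#6 t=5ms (window 0): DENY
  req#7 t=8ms (window 0): DENY
  req#8 t=12ms (window 1): ALLOW
  req#9 t=13ms (window 1): ALLOW
  req#10 t=15ms (window 1): ALLOW
  req#11 t=16ms (window 1): ALLOW
  req#12 t=16ms (window 1): ALLOW

Allowed counts by window: 5 5

Answer: 5 5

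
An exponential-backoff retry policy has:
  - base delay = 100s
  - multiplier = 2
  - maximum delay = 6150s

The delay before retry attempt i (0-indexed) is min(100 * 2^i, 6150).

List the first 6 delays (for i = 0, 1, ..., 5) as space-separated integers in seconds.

Computing each delay:
  i=0: min(100*2^0, 6150) = 100
  i=1: min(100*2^1, 6150) = 200
  i=2: min(100*2^2, 6150) = 400
  i=3: min(100*2^3, 6150) = 800
  i=4: min(100*2^4, 6150) = 1600
  i=5: min(100*2^5, 6150) = 3200

Answer: 100 200 400 800 1600 3200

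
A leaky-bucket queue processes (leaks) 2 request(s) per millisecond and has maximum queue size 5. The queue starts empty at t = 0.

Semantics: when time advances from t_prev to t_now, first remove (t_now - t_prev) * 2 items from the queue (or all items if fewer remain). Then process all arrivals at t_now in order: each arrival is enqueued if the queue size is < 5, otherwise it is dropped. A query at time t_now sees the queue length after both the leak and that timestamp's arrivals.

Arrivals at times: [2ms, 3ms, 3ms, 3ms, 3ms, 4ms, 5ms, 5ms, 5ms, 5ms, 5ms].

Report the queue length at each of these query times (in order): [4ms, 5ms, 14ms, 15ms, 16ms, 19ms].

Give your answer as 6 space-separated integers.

Queue lengths at query times:
  query t=4ms: backlog = 3
  query t=5ms: backlog = 5
  query t=14ms: backlog = 0
  query t=15ms: backlog = 0
  query t=16ms: backlog = 0
  query t=19ms: backlog = 0

Answer: 3 5 0 0 0 0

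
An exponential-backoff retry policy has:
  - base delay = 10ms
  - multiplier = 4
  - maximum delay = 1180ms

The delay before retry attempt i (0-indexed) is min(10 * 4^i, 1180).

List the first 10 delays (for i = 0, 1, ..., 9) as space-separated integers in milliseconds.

Computing each delay:
  i=0: min(10*4^0, 1180) = 10
  i=1: min(10*4^1, 1180) = 40
  i=2: min(10*4^2, 1180) = 160
  i=3: min(10*4^3, 1180) = 640
  i=4: min(10*4^4, 1180) = 1180
  i=5: min(10*4^5, 1180) = 1180
  i=6: min(10*4^6, 1180) = 1180
  i=7: min(10*4^7, 1180) = 1180
  i=8: min(10*4^8, 1180) = 1180
  i=9: min(10*4^9, 1180) = 1180

Answer: 10 40 160 640 1180 1180 1180 1180 1180 1180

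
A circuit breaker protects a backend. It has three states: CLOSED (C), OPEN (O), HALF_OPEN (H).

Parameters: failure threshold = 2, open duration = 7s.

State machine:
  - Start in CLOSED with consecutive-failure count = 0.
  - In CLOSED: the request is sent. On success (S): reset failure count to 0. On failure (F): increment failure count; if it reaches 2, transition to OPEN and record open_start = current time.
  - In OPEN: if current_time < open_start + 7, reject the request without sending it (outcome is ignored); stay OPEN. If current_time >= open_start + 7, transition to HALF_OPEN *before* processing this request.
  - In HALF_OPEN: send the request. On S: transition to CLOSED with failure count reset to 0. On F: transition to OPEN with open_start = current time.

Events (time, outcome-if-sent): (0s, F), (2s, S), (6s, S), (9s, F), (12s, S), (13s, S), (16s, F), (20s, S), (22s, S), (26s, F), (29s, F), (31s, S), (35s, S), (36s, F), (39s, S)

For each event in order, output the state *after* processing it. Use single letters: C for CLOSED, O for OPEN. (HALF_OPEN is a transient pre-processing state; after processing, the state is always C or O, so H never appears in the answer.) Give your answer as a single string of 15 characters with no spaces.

State after each event:
  event#1 t=0s outcome=F: state=CLOSED
  event#2 t=2s outcome=S: state=CLOSED
  event#3 t=6s outcome=S: state=CLOSED
  event#4 t=9s outcome=F: state=CLOSED
  event#5 t=12s outcome=S: state=CLOSED
  event#6 t=13s outcome=S: state=CLOSED
  event#7 t=16s outcome=F: state=CLOSED
  event#8 t=20s outcome=S: state=CLOSED
  event#9 t=22s outcome=S: state=CLOSED
  event#10 t=26s outcome=F: state=CLOSED
  event#11 t=29s outcome=F: state=OPEN
  event#12 t=31s outcome=S: state=OPEN
  event#13 t=35s outcome=S: state=OPEN
  event#14 t=36s outcome=F: state=OPEN
  event#15 t=39s outcome=S: state=OPEN

Answer: CCCCCCCCCCOOOOO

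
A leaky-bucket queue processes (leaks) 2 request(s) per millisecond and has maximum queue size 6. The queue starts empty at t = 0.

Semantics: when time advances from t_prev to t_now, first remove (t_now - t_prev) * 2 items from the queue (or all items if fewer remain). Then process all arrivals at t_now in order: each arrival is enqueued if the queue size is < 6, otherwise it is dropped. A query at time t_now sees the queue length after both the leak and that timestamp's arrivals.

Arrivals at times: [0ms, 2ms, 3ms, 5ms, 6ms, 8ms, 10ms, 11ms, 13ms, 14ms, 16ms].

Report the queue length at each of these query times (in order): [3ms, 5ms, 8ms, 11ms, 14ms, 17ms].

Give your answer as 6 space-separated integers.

Queue lengths at query times:
  query t=3ms: backlog = 1
  query t=5ms: backlog = 1
  query t=8ms: backlog = 1
  query t=11ms: backlog = 1
  query t=14ms: backlog = 1
  query t=17ms: backlog = 0

Answer: 1 1 1 1 1 0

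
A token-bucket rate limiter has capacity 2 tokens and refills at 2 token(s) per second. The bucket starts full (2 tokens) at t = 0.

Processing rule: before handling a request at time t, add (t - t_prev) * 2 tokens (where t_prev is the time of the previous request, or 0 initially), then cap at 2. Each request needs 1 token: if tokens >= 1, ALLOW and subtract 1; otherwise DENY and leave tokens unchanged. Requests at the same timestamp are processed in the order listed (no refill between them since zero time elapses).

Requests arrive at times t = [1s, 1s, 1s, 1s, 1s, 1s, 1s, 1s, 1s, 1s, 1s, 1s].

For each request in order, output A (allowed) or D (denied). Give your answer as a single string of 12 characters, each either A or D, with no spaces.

Simulating step by step:
  req#1 t=1s: ALLOW
  req#2 t=1s: ALLOW
  req#3 t=1s: DENY
  req#4 t=1s: DENY
  req#5 t=1s: DENY
  req#6 t=1s: DENY
  req#7 t=1s: DENY
  req#8 t=1s: DENY
  req#9 t=1s: DENY
  req#10 t=1s: DENY
  req#11 t=1s: DENY
  req#12 t=1s: DENY

Answer: AADDDDDDDDDD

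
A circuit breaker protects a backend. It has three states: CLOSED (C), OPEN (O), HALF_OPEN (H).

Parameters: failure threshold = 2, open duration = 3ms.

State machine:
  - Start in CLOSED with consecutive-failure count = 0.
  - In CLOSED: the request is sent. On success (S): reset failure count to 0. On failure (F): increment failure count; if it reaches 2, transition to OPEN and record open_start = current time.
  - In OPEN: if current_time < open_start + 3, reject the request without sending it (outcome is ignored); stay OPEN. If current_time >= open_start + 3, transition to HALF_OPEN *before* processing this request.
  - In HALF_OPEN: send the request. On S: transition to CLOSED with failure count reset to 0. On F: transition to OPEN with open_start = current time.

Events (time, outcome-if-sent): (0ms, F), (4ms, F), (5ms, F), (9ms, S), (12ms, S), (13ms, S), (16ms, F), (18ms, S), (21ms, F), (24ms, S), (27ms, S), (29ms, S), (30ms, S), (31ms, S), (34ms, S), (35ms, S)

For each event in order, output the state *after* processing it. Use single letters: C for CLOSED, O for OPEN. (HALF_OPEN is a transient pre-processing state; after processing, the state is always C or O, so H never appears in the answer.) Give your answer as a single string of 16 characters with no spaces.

Answer: COOCCCCCCCCCCCCC

Derivation:
State after each event:
  event#1 t=0ms outcome=F: state=CLOSED
  event#2 t=4ms outcome=F: state=OPEN
  event#3 t=5ms outcome=F: state=OPEN
  event#4 t=9ms outcome=S: state=CLOSED
  event#5 t=12ms outcome=S: state=CLOSED
  event#6 t=13ms outcome=S: state=CLOSED
  event#7 t=16ms outcome=F: state=CLOSED
  event#8 t=18ms outcome=S: state=CLOSED
  event#9 t=21ms outcome=F: state=CLOSED
  event#10 t=24ms outcome=S: state=CLOSED
  event#11 t=27ms outcome=S: state=CLOSED
  event#12 t=29ms outcome=S: state=CLOSED
  event#13 t=30ms outcome=S: state=CLOSED
  event#14 t=31ms outcome=S: state=CLOSED
  event#15 t=34ms outcome=S: state=CLOSED
  event#16 t=35ms outcome=S: state=CLOSED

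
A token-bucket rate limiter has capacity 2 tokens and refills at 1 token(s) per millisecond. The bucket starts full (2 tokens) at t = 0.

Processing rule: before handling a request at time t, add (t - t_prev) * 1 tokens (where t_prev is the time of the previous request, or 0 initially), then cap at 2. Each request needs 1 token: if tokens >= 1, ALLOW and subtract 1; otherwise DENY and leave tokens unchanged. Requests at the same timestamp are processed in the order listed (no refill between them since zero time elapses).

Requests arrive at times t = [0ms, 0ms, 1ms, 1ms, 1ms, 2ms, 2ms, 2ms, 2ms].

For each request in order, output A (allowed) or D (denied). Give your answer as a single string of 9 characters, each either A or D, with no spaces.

Simulating step by step:
  req#1 t=0ms: ALLOW
  req#2 t=0ms: ALLOW
  req#3 t=1ms: ALLOW
  req#4 t=1ms: DENY
  req#5 t=1ms: DENY
  req#6 t=2ms: ALLOW
  req#7 t=2ms: DENY
  req#8 t=2ms: DENY
  req#9 t=2ms: DENY

Answer: AAADDADDD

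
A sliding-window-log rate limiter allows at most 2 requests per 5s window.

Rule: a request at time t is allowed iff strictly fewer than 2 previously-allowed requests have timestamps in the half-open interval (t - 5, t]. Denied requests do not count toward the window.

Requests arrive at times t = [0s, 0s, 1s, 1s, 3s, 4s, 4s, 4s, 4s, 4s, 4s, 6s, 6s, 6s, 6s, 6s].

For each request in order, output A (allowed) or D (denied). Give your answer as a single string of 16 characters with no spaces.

Answer: AADDDDDDDDDAADDD

Derivation:
Tracking allowed requests in the window:
  req#1 t=0s: ALLOW
  req#2 t=0s: ALLOW
  req#3 t=1s: DENY
  req#4 t=1s: DENY
  req#5 t=3s: DENY
  req#6 t=4s: DENY
  req#7 t=4s: DENY
  req#8 t=4s: DENY
  req#9 t=4s: DENY
  req#10 t=4s: DENY
  req#11 t=4s: DENY
  req#12 t=6s: ALLOW
  req#13 t=6s: ALLOW
  req#14 t=6s: DENY
  req#15 t=6s: DENY
  req#16 t=6s: DENY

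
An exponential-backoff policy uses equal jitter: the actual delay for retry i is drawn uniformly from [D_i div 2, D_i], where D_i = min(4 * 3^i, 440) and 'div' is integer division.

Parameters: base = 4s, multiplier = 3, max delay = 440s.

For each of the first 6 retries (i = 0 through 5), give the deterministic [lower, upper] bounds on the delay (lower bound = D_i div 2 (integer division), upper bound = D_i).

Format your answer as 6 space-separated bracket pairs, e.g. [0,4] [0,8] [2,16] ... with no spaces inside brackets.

Computing bounds per retry:
  i=0: D_i=min(4*3^0,440)=4, bounds=[2,4]
  i=1: D_i=min(4*3^1,440)=12, bounds=[6,12]
  i=2: D_i=min(4*3^2,440)=36, bounds=[18,36]
  i=3: D_i=min(4*3^3,440)=108, bounds=[54,108]
  i=4: D_i=min(4*3^4,440)=324, bounds=[162,324]
  i=5: D_i=min(4*3^5,440)=440, bounds=[220,440]

Answer: [2,4] [6,12] [18,36] [54,108] [162,324] [220,440]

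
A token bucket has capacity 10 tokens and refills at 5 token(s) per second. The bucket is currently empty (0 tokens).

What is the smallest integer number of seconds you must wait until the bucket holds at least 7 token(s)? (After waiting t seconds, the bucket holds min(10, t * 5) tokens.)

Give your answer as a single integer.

Answer: 2

Derivation:
Need t * 5 >= 7, so t >= 7/5.
Smallest integer t = ceil(7/5) = 2.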